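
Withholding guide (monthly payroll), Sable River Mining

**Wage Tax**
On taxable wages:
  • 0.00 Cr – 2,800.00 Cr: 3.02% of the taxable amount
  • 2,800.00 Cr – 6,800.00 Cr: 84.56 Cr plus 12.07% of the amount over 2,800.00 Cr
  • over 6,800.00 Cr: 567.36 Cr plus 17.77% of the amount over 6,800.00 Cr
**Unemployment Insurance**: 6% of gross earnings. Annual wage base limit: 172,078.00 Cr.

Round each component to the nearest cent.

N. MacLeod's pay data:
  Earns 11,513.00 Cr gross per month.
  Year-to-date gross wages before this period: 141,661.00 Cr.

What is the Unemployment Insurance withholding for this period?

Unemployment Insurance: 6% × 11,513.00 Cr = 690.78 Cr

690.78 Cr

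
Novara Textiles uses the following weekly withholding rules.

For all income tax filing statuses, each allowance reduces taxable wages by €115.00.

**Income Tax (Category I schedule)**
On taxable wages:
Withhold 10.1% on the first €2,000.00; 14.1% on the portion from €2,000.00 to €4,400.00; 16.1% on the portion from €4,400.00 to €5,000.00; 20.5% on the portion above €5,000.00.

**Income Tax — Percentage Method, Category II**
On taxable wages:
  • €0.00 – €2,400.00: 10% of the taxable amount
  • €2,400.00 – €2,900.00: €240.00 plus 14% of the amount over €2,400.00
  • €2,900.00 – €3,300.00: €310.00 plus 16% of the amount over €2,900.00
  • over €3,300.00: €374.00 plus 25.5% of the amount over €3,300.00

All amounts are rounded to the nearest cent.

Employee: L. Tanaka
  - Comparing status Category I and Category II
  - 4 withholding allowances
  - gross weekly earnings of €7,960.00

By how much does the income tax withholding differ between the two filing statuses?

Income Tax (Category I): taxable = €7,960.00 − 4×€115.00 = €7,500.00
  €637.00 + 20.5% × (€7,500.00 − €5,000.00) = €637.00 + 20.5% × €2,500.00 = €1,149.50
Income Tax (Category II): taxable = €7,960.00 − 4×€115.00 = €7,500.00
  €374.00 + 25.5% × (€7,500.00 − €3,300.00) = €374.00 + 25.5% × €4,200.00 = €1,445.00
Difference: |€1,149.50 − €1,445.00| = €295.50 (higher under Category II)

€295.50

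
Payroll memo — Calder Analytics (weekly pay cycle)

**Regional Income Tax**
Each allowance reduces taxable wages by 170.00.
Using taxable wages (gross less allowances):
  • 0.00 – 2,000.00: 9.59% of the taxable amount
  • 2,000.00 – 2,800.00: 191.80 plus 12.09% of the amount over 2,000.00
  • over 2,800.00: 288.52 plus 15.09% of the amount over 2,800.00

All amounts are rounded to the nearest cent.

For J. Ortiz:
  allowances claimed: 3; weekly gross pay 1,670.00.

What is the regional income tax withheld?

Regional Income Tax: taxable = 1,670.00 − 3×170.00 = 1,160.00
  9.59% × 1,160.00 = 111.24

111.24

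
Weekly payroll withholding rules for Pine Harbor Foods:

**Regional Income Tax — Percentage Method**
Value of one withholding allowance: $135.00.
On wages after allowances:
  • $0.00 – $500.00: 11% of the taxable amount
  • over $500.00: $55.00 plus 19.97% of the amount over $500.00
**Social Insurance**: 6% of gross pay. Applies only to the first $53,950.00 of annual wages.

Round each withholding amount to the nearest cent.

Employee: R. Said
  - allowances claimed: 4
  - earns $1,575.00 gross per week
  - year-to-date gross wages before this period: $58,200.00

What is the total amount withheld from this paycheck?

Regional Income Tax: taxable = $1,575.00 − 4×$135.00 = $1,035.00
  $55.00 + 19.97% × ($1,035.00 − $500.00) = $55.00 + 19.97% × $535.00 = $161.84
Social Insurance: YTD $58,200.00 ≥ cap $53,950.00 → $0.00
Total: $161.84 + $0.00 = $161.84

$161.84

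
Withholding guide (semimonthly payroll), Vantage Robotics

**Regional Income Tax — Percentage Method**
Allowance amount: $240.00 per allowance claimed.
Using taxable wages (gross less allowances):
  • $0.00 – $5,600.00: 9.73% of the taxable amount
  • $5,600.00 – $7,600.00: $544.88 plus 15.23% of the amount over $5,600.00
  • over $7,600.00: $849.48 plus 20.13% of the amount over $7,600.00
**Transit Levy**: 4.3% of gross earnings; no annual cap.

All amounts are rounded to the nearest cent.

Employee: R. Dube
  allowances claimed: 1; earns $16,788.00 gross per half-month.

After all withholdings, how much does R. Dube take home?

Regional Income Tax: taxable = $16,788.00 − 1×$240.00 = $16,548.00
  $849.48 + 20.13% × ($16,548.00 − $7,600.00) = $849.48 + 20.13% × $8,948.00 = $2,650.71
Transit Levy: 4.3% × $16,788.00 = $721.88
Total withheld: $2,650.71 + $721.88 = $3,372.59
Net pay: $16,788.00 − $3,372.59 = $13,415.41

$13,415.41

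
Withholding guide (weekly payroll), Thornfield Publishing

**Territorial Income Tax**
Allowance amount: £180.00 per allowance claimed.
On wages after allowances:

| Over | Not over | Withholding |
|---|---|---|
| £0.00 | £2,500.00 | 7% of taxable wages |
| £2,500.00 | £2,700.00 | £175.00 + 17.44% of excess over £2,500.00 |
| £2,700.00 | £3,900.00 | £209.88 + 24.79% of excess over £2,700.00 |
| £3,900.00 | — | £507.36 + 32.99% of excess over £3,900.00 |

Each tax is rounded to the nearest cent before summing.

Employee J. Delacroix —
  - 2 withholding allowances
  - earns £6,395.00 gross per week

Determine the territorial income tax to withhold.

£1,211.70

Territorial Income Tax: taxable = £6,395.00 − 2×£180.00 = £6,035.00
  £507.36 + 32.99% × (£6,035.00 − £3,900.00) = £507.36 + 32.99% × £2,135.00 = £1,211.70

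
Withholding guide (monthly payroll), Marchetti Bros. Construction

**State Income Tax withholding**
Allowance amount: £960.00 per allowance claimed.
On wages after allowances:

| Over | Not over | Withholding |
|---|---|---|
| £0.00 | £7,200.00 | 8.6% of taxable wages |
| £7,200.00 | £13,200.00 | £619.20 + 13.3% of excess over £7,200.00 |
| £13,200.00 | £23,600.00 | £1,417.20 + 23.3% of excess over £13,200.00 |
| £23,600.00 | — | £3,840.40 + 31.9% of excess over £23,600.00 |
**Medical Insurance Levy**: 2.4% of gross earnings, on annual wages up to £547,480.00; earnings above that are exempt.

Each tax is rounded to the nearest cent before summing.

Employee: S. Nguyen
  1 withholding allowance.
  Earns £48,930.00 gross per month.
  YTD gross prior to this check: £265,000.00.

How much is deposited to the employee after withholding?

State Income Tax: taxable = £48,930.00 − 1×£960.00 = £47,970.00
  £3,840.40 + 31.9% × (£47,970.00 − £23,600.00) = £3,840.40 + 31.9% × £24,370.00 = £11,614.43
Medical Insurance Levy: 2.4% × £48,930.00 = £1,174.32
Total withheld: £11,614.43 + £1,174.32 = £12,788.75
Net pay: £48,930.00 − £12,788.75 = £36,141.25

£36,141.25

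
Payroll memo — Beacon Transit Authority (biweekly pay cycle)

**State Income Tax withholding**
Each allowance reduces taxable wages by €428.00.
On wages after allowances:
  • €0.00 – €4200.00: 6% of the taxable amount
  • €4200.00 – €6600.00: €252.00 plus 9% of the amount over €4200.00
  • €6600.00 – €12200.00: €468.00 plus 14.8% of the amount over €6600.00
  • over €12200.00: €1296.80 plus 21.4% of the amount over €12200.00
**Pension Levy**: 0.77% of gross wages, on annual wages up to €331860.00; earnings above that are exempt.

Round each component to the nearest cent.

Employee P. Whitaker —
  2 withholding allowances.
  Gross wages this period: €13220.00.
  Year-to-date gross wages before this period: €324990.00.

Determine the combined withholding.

State Income Tax: taxable = €13220.00 − 2×€428.00 = €12364.00
  €1296.80 + 21.4% × (€12364.00 − €12200.00) = €1296.80 + 21.4% × €164.00 = €1331.90
Pension Levy: cap €331860.00 − YTD €324990.00 = €6870.00 subject; 0.77% × €6870.00 = €52.90
Total: €1331.90 + €52.90 = €1384.80

€1384.80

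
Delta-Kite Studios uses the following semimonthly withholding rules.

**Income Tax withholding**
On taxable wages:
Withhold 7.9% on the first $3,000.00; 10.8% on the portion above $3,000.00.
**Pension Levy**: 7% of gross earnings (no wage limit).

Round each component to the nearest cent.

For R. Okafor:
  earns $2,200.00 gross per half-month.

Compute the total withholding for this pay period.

Income Tax: taxable = $2,200.00
  7.9% × $2,200.00 = $173.80
Pension Levy: 7% × $2,200.00 = $154.00
Total: $173.80 + $154.00 = $327.80

$327.80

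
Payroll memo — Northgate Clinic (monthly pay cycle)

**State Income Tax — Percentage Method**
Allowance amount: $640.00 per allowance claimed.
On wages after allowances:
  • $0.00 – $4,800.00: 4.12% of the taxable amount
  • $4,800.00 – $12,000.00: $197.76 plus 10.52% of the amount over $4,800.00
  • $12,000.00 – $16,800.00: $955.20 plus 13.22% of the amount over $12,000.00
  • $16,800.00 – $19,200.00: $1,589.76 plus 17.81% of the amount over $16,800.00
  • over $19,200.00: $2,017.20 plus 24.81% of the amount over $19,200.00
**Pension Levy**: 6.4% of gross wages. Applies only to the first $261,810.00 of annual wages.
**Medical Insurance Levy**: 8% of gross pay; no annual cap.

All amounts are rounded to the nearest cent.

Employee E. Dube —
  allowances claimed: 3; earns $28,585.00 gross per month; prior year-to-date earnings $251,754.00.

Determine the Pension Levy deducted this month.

$643.58

Pension Levy: cap $261,810.00 − YTD $251,754.00 = $10,056.00 subject; 6.4% × $10,056.00 = $643.58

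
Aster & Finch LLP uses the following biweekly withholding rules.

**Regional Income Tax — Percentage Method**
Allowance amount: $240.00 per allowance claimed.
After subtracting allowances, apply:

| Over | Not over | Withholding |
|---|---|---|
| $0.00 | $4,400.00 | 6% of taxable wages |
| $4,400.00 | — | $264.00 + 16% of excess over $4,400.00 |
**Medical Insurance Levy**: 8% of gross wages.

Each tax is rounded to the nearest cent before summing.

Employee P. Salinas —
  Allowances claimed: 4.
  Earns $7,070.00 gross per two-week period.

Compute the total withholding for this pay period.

$1,103.20

Regional Income Tax: taxable = $7,070.00 − 4×$240.00 = $6,110.00
  $264.00 + 16% × ($6,110.00 − $4,400.00) = $264.00 + 16% × $1,710.00 = $537.60
Medical Insurance Levy: 8% × $7,070.00 = $565.60
Total: $537.60 + $565.60 = $1,103.20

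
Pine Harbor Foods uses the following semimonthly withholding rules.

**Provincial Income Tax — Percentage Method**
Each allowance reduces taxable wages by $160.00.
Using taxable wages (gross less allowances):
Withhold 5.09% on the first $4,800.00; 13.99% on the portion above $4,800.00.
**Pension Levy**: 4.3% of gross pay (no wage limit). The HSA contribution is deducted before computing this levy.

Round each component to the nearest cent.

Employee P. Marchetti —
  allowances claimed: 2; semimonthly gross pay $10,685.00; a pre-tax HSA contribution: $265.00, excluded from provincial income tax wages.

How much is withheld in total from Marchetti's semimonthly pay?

$1,433.85

Provincial Income Tax: taxable = $10,685.00 − $265.00 − 2×$160.00 = $10,100.00
  $244.32 + 13.99% × ($10,100.00 − $4,800.00) = $244.32 + 13.99% × $5,300.00 = $985.79
Pension Levy: 4.3% × $10,420.00 = $448.06
Total: $985.79 + $448.06 = $1,433.85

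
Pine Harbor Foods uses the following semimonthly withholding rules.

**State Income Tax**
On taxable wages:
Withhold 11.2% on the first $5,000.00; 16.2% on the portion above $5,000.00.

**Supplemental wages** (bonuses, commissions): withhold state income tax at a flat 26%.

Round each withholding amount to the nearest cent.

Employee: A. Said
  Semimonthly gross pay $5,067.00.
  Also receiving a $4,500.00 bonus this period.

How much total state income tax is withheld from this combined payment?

$1,740.85

State Income Tax: taxable = $5,067.00
  $560.00 + 16.2% × ($5,067.00 − $5,000.00) = $560.00 + 16.2% × $67.00 = $570.85
Supplemental (26% flat on bonus): 26% × $4,500.00 = $1,170.00
Total state income tax: $570.85 + $1,170.00 = $1,740.85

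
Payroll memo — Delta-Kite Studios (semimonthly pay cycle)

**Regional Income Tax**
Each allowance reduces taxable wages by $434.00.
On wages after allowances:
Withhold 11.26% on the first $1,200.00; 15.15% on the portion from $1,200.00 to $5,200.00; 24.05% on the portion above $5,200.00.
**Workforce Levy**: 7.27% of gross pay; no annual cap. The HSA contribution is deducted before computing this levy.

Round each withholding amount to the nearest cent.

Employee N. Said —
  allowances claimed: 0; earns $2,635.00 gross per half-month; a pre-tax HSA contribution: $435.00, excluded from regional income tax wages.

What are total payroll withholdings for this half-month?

$446.56

Regional Income Tax: taxable = $2,635.00 − $435.00 = $2,200.00
  $135.12 + 15.15% × ($2,200.00 − $1,200.00) = $135.12 + 15.15% × $1,000.00 = $286.62
Workforce Levy: 7.27% × $2,200.00 = $159.94
Total: $286.62 + $159.94 = $446.56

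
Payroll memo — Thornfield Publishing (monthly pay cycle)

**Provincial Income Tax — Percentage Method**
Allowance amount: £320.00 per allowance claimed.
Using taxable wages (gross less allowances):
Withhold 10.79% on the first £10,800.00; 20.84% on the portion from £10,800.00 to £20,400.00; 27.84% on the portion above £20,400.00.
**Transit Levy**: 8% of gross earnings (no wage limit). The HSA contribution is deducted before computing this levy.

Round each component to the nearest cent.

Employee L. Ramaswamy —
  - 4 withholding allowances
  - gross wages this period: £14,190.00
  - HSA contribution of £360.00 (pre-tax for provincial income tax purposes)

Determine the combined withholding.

Provincial Income Tax: taxable = £14,190.00 − £360.00 − 4×£320.00 = £12,550.00
  £1,165.32 + 20.84% × (£12,550.00 − £10,800.00) = £1,165.32 + 20.84% × £1,750.00 = £1,530.02
Transit Levy: 8% × £13,830.00 = £1,106.40
Total: £1,530.02 + £1,106.40 = £2,636.42

£2,636.42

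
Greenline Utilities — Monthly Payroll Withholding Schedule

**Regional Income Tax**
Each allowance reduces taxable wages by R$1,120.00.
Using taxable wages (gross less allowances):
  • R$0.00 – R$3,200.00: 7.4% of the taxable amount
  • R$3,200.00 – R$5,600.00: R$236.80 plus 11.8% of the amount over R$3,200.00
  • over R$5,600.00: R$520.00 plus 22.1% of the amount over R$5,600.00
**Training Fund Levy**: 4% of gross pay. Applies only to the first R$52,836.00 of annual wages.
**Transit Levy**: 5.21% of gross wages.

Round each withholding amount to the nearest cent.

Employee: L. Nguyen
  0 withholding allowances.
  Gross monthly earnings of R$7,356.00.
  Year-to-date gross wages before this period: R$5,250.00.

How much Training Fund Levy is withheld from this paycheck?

Training Fund Levy: 4% × R$7,356.00 = R$294.24

R$294.24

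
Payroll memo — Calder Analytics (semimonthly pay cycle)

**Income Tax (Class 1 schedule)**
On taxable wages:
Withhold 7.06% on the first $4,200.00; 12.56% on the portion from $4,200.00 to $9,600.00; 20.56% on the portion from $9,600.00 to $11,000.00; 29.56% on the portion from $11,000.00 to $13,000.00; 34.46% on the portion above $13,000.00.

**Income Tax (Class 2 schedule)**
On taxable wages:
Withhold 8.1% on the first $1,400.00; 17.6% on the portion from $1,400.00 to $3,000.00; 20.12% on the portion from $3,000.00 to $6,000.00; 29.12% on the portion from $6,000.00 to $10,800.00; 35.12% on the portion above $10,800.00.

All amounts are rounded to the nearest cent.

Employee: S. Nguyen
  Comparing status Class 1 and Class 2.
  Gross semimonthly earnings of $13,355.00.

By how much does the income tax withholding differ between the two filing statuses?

Income Tax (Class 1): taxable = $13,355.00
  $1,853.80 + 34.46% × ($13,355.00 − $13,000.00) = $1,853.80 + 34.46% × $355.00 = $1,976.13
Income Tax (Class 2): taxable = $13,355.00
  $2,396.36 + 35.12% × ($13,355.00 − $10,800.00) = $2,396.36 + 35.12% × $2,555.00 = $3,293.68
Difference: |$1,976.13 − $3,293.68| = $1,317.55 (higher under Class 2)

$1,317.55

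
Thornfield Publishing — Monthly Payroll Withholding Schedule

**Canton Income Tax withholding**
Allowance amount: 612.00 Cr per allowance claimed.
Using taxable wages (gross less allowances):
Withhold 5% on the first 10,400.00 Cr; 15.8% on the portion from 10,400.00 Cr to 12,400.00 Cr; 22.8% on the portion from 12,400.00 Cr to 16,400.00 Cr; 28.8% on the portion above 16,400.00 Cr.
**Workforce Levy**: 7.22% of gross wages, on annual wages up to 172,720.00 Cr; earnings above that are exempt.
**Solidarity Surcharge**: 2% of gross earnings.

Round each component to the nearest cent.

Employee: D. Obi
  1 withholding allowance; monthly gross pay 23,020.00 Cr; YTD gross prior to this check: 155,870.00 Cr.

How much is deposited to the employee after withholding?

Canton Income Tax: taxable = 23,020.00 Cr − 1×612.00 Cr = 22,408.00 Cr
  1,748.00 Cr + 28.8% × (22,408.00 Cr − 16,400.00 Cr) = 1,748.00 Cr + 28.8% × 6,008.00 Cr = 3,478.30 Cr
Workforce Levy: cap 172,720.00 Cr − YTD 155,870.00 Cr = 16,850.00 Cr subject; 7.22% × 16,850.00 Cr = 1,216.57 Cr
Solidarity Surcharge: 2% × 23,020.00 Cr = 460.40 Cr
Total withheld: 3,478.30 Cr + 1,216.57 Cr + 460.40 Cr = 5,155.27 Cr
Net pay: 23,020.00 Cr − 5,155.27 Cr = 17,864.73 Cr

17,864.73 Cr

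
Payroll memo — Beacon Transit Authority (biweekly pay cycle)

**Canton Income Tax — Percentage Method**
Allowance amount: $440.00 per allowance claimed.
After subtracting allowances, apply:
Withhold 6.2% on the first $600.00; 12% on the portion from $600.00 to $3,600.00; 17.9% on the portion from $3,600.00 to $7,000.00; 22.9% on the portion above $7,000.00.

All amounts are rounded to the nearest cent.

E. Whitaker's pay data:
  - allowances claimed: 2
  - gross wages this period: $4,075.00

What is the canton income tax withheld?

$348.60

Canton Income Tax: taxable = $4,075.00 − 2×$440.00 = $3,195.00
  $37.20 + 12% × ($3,195.00 − $600.00) = $37.20 + 12% × $2,595.00 = $348.60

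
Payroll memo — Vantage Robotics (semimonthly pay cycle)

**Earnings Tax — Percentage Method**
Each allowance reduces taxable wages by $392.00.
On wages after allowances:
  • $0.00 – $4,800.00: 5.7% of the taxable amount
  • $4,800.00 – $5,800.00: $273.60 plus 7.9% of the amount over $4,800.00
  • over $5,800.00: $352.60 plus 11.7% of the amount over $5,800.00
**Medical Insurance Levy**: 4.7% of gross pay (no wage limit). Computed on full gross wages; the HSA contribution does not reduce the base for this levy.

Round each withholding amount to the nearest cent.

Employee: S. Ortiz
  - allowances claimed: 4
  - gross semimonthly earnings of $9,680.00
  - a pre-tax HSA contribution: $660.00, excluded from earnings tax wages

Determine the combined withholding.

Earnings Tax: taxable = $9,680.00 − $660.00 − 4×$392.00 = $7,452.00
  $352.60 + 11.7% × ($7,452.00 − $5,800.00) = $352.60 + 11.7% × $1,652.00 = $545.88
Medical Insurance Levy: 4.7% × $9,680.00 = $454.96
Total: $545.88 + $454.96 = $1,000.84

$1,000.84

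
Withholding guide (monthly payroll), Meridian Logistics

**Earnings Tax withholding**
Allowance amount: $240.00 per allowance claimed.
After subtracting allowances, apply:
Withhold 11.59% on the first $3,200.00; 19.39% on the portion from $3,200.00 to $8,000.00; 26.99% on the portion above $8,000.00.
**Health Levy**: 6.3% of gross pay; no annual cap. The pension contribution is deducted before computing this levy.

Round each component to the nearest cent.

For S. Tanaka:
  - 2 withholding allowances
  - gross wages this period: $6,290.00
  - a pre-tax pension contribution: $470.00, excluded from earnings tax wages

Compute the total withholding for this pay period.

Earnings Tax: taxable = $6,290.00 − $470.00 − 2×$240.00 = $5,340.00
  $370.88 + 19.39% × ($5,340.00 − $3,200.00) = $370.88 + 19.39% × $2,140.00 = $785.83
Health Levy: 6.3% × $5,820.00 = $366.66
Total: $785.83 + $366.66 = $1,152.49

$1,152.49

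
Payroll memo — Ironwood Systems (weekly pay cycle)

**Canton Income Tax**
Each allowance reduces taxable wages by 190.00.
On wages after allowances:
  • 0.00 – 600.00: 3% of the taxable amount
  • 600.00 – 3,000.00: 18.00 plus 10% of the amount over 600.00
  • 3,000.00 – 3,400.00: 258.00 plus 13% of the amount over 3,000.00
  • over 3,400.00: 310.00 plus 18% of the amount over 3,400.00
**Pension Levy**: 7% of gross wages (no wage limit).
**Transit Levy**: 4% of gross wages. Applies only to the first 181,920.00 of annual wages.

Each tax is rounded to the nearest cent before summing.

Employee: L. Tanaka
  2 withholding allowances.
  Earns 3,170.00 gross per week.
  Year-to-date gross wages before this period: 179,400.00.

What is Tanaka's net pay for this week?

2,610.30

Canton Income Tax: taxable = 3,170.00 − 2×190.00 = 2,790.00
  18.00 + 10% × (2,790.00 − 600.00) = 18.00 + 10% × 2,190.00 = 237.00
Pension Levy: 7% × 3,170.00 = 221.90
Transit Levy: cap 181,920.00 − YTD 179,400.00 = 2,520.00 subject; 4% × 2,520.00 = 100.80
Total withheld: 237.00 + 221.90 + 100.80 = 559.70
Net pay: 3,170.00 − 559.70 = 2,610.30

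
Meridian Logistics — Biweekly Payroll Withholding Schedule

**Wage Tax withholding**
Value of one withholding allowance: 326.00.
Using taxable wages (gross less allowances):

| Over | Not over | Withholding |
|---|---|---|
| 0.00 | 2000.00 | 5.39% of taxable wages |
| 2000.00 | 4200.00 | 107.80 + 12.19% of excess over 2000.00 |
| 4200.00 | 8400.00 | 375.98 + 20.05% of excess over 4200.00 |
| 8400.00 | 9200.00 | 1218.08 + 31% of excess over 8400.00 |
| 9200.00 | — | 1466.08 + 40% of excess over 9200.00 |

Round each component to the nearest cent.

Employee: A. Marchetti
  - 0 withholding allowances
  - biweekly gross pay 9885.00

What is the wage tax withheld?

1740.08

Wage Tax: taxable = 9885.00
  1466.08 + 40% × (9885.00 − 9200.00) = 1466.08 + 40% × 685.00 = 1740.08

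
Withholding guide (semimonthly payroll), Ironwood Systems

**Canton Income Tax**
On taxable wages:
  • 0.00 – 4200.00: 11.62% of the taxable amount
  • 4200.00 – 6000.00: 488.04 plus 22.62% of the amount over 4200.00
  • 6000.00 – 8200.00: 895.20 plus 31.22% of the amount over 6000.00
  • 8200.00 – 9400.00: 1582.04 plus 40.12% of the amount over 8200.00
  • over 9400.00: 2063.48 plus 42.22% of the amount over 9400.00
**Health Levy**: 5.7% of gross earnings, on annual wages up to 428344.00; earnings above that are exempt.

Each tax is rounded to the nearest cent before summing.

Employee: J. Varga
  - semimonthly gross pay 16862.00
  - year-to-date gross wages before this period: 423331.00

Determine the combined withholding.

Canton Income Tax: taxable = 16862.00
  2063.48 + 42.22% × (16862.00 − 9400.00) = 2063.48 + 42.22% × 7462.00 = 5213.94
Health Levy: cap 428344.00 − YTD 423331.00 = 5013.00 subject; 5.7% × 5013.00 = 285.74
Total: 5213.94 + 285.74 = 5499.68

5499.68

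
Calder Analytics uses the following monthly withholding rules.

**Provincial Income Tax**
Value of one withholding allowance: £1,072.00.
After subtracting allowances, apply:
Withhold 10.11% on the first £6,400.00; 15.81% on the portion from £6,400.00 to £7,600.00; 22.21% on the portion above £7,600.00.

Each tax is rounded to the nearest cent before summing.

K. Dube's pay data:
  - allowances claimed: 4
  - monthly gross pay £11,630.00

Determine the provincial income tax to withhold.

£795.97

Provincial Income Tax: taxable = £11,630.00 − 4×£1,072.00 = £7,342.00
  £647.04 + 15.81% × (£7,342.00 − £6,400.00) = £647.04 + 15.81% × £942.00 = £795.97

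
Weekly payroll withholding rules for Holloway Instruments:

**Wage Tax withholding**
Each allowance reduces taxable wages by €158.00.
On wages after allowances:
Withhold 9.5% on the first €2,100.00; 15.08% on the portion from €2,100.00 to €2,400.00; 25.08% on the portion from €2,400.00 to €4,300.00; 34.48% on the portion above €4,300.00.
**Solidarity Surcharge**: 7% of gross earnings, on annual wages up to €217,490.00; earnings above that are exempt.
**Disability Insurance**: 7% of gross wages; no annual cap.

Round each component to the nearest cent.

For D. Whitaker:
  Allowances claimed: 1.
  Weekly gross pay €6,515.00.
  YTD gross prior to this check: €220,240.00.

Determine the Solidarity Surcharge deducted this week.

€0.00

Solidarity Surcharge: YTD €220,240.00 ≥ cap €217,490.00 → €0.00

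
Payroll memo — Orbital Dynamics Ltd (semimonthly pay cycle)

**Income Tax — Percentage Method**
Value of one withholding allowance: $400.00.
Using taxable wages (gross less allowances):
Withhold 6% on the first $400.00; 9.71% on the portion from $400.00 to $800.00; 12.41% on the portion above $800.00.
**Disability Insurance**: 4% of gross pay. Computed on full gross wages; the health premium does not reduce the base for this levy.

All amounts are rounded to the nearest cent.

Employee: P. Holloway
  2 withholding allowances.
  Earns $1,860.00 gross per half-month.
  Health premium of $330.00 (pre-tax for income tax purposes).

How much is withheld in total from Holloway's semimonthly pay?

$130.44

Income Tax: taxable = $1,860.00 − $330.00 − 2×$400.00 = $730.00
  $24.00 + 9.71% × ($730.00 − $400.00) = $24.00 + 9.71% × $330.00 = $56.04
Disability Insurance: 4% × $1,860.00 = $74.40
Total: $56.04 + $74.40 = $130.44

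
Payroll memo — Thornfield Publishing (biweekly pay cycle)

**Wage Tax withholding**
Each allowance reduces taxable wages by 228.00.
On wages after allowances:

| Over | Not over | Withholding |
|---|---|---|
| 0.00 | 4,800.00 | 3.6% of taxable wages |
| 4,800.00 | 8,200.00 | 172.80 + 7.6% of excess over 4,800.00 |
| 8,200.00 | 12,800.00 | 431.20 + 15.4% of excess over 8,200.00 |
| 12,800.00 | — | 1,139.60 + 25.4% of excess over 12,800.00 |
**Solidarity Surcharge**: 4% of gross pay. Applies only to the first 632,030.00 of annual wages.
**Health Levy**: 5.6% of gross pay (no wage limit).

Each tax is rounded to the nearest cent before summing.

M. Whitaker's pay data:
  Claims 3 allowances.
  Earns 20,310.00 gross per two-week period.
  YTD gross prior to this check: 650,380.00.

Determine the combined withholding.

Wage Tax: taxable = 20,310.00 − 3×228.00 = 19,626.00
  1,139.60 + 25.4% × (19,626.00 − 12,800.00) = 1,139.60 + 25.4% × 6,826.00 = 2,873.40
Solidarity Surcharge: YTD 650,380.00 ≥ cap 632,030.00 → 0.00
Health Levy: 5.6% × 20,310.00 = 1,137.36
Total: 2,873.40 + 0.00 + 1,137.36 = 4,010.76

4,010.76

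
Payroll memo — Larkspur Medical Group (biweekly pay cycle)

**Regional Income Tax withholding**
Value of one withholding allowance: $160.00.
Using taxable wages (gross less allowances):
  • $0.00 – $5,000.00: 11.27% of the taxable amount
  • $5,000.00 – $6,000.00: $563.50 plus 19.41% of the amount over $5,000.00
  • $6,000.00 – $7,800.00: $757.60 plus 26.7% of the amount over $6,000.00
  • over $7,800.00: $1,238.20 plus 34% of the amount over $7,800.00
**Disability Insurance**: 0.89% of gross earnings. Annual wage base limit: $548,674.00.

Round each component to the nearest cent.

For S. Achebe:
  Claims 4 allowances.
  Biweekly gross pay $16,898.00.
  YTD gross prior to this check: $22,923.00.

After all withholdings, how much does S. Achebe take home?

$12,633.69

Regional Income Tax: taxable = $16,898.00 − 4×$160.00 = $16,258.00
  $1,238.20 + 34% × ($16,258.00 − $7,800.00) = $1,238.20 + 34% × $8,458.00 = $4,113.92
Disability Insurance: 0.89% × $16,898.00 = $150.39
Total withheld: $4,113.92 + $150.39 = $4,264.31
Net pay: $16,898.00 − $4,264.31 = $12,633.69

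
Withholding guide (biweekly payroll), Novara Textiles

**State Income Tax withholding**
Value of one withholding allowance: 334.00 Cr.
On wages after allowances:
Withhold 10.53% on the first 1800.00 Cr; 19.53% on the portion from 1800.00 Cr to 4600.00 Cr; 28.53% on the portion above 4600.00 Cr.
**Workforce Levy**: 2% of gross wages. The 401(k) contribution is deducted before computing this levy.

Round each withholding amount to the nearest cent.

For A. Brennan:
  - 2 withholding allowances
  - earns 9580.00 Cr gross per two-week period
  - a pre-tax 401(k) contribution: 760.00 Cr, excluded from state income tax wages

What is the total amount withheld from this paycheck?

1926.17 Cr

State Income Tax: taxable = 9580.00 Cr − 760.00 Cr − 2×334.00 Cr = 8152.00 Cr
  736.38 Cr + 28.53% × (8152.00 Cr − 4600.00 Cr) = 736.38 Cr + 28.53% × 3552.00 Cr = 1749.77 Cr
Workforce Levy: 2% × 8820.00 Cr = 176.40 Cr
Total: 1749.77 Cr + 176.40 Cr = 1926.17 Cr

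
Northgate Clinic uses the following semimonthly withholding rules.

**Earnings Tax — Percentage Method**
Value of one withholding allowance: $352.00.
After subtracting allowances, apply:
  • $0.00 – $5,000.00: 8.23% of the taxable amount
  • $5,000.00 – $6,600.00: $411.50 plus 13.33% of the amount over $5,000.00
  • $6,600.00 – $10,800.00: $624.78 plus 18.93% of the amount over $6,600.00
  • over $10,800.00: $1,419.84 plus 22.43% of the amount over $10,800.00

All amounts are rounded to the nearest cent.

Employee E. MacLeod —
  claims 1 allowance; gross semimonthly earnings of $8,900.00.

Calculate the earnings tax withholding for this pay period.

$993.54

Earnings Tax: taxable = $8,900.00 − 1×$352.00 = $8,548.00
  $624.78 + 18.93% × ($8,548.00 − $6,600.00) = $624.78 + 18.93% × $1,948.00 = $993.54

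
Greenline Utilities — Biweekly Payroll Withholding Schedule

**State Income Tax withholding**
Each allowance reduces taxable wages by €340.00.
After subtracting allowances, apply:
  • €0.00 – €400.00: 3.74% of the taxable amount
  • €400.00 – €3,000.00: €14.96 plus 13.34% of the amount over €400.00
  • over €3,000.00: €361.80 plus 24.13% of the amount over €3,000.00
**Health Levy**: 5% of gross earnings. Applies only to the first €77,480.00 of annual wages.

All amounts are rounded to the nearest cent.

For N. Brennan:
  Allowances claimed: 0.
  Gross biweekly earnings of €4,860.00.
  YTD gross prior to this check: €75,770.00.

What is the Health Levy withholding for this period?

Health Levy: cap €77,480.00 − YTD €75,770.00 = €1,710.00 subject; 5% × €1,710.00 = €85.50

€85.50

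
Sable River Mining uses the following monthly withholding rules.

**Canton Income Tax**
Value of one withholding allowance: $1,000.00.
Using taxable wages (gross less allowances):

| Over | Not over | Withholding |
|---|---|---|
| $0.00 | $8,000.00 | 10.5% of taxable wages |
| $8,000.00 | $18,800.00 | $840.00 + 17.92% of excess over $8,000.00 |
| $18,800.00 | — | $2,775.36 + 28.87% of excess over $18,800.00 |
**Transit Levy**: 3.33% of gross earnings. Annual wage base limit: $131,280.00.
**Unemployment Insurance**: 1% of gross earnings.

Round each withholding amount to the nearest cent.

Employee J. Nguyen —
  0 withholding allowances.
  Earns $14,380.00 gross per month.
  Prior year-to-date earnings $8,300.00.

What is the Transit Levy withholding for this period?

$478.85

Transit Levy: 3.33% × $14,380.00 = $478.85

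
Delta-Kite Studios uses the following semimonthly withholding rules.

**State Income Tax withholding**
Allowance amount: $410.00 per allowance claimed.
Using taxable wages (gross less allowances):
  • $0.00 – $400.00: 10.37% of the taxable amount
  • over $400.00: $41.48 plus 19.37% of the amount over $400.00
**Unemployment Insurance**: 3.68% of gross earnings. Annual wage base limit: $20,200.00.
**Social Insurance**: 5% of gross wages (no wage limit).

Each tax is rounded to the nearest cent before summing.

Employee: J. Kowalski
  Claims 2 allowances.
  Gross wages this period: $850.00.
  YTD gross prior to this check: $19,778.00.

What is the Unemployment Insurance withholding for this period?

$15.53

Unemployment Insurance: cap $20,200.00 − YTD $19,778.00 = $422.00 subject; 3.68% × $422.00 = $15.53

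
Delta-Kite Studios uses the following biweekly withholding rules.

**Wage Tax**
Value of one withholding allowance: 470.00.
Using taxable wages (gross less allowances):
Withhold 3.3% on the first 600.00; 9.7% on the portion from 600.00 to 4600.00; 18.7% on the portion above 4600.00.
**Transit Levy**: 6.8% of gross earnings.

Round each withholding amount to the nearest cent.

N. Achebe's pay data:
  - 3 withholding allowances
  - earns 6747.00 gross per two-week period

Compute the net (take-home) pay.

5742.58

Wage Tax: taxable = 6747.00 − 3×470.00 = 5337.00
  407.80 + 18.7% × (5337.00 − 4600.00) = 407.80 + 18.7% × 737.00 = 545.62
Transit Levy: 6.8% × 6747.00 = 458.80
Total withheld: 545.62 + 458.80 = 1004.42
Net pay: 6747.00 − 1004.42 = 5742.58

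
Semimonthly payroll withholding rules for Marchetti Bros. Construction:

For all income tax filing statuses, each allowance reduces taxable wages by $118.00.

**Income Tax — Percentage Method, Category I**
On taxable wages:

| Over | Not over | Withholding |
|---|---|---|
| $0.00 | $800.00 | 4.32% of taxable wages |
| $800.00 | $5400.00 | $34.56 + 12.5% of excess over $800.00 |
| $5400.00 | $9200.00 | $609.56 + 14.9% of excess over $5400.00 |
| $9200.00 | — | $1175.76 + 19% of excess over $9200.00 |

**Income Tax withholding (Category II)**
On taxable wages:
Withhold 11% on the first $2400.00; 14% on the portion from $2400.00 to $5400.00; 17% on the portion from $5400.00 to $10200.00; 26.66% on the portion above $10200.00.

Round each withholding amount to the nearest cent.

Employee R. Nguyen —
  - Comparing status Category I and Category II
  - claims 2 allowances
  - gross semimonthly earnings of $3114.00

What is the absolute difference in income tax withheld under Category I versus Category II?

$36.61

Income Tax (Category I): taxable = $3114.00 − 2×$118.00 = $2878.00
  $34.56 + 12.5% × ($2878.00 − $800.00) = $34.56 + 12.5% × $2078.00 = $294.31
Income Tax (Category II): taxable = $3114.00 − 2×$118.00 = $2878.00
  $264.00 + 14% × ($2878.00 − $2400.00) = $264.00 + 14% × $478.00 = $330.92
Difference: |$294.31 − $330.92| = $36.61 (higher under Category II)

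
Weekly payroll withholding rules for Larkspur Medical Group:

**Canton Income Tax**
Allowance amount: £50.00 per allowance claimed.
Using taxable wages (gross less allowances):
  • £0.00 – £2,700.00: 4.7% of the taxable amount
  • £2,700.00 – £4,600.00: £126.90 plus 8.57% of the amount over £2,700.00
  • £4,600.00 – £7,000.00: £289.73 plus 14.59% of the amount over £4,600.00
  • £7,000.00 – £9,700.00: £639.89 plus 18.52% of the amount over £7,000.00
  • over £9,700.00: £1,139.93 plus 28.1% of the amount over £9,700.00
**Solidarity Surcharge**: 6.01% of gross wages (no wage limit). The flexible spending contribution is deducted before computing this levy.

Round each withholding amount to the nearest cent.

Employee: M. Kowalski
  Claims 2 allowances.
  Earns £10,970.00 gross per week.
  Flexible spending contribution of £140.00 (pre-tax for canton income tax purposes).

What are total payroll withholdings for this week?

£2,080.24

Canton Income Tax: taxable = £10,970.00 − £140.00 − 2×£50.00 = £10,730.00
  £1,139.93 + 28.1% × (£10,730.00 − £9,700.00) = £1,139.93 + 28.1% × £1,030.00 = £1,429.36
Solidarity Surcharge: 6.01% × £10,830.00 = £650.88
Total: £1,429.36 + £650.88 = £2,080.24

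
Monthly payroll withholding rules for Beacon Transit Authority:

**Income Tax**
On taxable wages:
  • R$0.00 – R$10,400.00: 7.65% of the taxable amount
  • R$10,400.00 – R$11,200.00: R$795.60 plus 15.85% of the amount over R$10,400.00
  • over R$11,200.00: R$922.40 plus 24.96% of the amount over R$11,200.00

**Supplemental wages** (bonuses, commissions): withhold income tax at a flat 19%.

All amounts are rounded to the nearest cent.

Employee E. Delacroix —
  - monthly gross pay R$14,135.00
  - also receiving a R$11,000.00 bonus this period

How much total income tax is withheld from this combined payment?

Income Tax: taxable = R$14,135.00
  R$922.40 + 24.96% × (R$14,135.00 − R$11,200.00) = R$922.40 + 24.96% × R$2,935.00 = R$1,654.98
Supplemental (19% flat on bonus): 19% × R$11,000.00 = R$2,090.00
Total income tax: R$1,654.98 + R$2,090.00 = R$3,744.98

R$3,744.98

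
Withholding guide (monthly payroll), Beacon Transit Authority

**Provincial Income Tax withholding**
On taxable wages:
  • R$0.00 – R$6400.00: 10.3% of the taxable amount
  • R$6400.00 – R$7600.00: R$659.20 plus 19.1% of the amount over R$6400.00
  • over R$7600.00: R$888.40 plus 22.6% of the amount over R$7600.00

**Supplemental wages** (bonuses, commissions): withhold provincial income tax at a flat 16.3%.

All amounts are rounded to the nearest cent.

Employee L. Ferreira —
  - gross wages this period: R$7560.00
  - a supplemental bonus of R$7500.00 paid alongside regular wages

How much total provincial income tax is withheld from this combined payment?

Provincial Income Tax: taxable = R$7560.00
  R$659.20 + 19.1% × (R$7560.00 − R$6400.00) = R$659.20 + 19.1% × R$1160.00 = R$880.76
Supplemental (16.3% flat on bonus): 16.3% × R$7500.00 = R$1222.50
Total provincial income tax: R$880.76 + R$1222.50 = R$2103.26

R$2103.26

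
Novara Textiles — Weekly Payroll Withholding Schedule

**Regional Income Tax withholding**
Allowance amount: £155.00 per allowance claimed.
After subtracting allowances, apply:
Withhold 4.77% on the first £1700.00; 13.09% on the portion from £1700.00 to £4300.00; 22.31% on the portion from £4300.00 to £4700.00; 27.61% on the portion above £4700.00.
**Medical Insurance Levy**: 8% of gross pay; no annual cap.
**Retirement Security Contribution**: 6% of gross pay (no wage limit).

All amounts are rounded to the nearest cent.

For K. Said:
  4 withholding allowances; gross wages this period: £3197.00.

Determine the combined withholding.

£643.47

Regional Income Tax: taxable = £3197.00 − 4×£155.00 = £2577.00
  £81.09 + 13.09% × (£2577.00 − £1700.00) = £81.09 + 13.09% × £877.00 = £195.89
Medical Insurance Levy: 8% × £3197.00 = £255.76
Retirement Security Contribution: 6% × £3197.00 = £191.82
Total: £195.89 + £255.76 + £191.82 = £643.47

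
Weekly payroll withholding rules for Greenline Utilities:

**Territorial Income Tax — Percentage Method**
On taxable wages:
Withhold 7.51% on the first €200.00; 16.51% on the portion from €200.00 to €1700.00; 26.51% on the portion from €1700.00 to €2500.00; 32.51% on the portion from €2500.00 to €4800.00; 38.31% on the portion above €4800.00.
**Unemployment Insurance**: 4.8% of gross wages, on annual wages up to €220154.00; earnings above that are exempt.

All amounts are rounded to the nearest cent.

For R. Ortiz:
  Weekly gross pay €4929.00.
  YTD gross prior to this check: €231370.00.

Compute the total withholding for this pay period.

€1271.90

Territorial Income Tax: taxable = €4929.00
  €1222.48 + 38.31% × (€4929.00 − €4800.00) = €1222.48 + 38.31% × €129.00 = €1271.90
Unemployment Insurance: YTD €231370.00 ≥ cap €220154.00 → €0.00
Total: €1271.90 + €0.00 = €1271.90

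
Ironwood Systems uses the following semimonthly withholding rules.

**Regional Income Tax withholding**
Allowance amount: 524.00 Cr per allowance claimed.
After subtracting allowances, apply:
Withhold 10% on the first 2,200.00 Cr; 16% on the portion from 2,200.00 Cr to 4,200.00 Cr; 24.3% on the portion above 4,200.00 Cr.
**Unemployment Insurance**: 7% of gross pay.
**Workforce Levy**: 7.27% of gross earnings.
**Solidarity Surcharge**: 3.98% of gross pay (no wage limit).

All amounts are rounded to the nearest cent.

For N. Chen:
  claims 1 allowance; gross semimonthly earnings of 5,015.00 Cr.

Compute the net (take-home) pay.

3,489.05 Cr

Regional Income Tax: taxable = 5,015.00 Cr − 1×524.00 Cr = 4,491.00 Cr
  540.00 Cr + 24.3% × (4,491.00 Cr − 4,200.00 Cr) = 540.00 Cr + 24.3% × 291.00 Cr = 610.71 Cr
Unemployment Insurance: 7% × 5,015.00 Cr = 351.05 Cr
Workforce Levy: 7.27% × 5,015.00 Cr = 364.59 Cr
Solidarity Surcharge: 3.98% × 5,015.00 Cr = 199.60 Cr
Total withheld: 610.71 Cr + 351.05 Cr + 364.59 Cr + 199.60 Cr = 1,525.95 Cr
Net pay: 5,015.00 Cr − 1,525.95 Cr = 3,489.05 Cr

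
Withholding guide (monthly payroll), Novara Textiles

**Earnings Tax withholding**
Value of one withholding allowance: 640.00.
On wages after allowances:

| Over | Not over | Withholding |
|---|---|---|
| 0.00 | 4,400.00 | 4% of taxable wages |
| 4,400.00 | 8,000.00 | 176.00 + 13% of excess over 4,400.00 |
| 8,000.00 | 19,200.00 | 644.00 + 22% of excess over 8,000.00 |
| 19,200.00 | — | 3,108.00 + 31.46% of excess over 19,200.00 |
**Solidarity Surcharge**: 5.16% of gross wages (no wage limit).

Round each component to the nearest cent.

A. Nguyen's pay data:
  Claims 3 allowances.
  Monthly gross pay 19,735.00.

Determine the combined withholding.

3,821.63

Earnings Tax: taxable = 19,735.00 − 3×640.00 = 17,815.00
  644.00 + 22% × (17,815.00 − 8,000.00) = 644.00 + 22% × 9,815.00 = 2,803.30
Solidarity Surcharge: 5.16% × 19,735.00 = 1,018.33
Total: 2,803.30 + 1,018.33 = 3,821.63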